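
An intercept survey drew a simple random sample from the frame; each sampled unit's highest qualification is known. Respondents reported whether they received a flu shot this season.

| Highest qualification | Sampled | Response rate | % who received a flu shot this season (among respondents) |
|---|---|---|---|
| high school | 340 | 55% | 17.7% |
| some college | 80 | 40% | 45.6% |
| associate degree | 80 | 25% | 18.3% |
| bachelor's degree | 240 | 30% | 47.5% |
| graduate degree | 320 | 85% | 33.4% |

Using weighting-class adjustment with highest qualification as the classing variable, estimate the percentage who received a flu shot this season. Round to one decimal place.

Weighting each respondent by the inverse class response rate inflates each class back to its sampled size, so the class weight is n_sampled:
  high school: 340 × 17.7 = 6018
  some college: 80 × 45.6 = 3648
  associate degree: 80 × 18.3 = 1464
  bachelor's degree: 240 × 47.5 = 11,400
  graduate degree: 320 × 33.4 = 10,688
Adjusted estimate = 33,218 / 1,060 = 31.3377 → 31.3%.

31.3%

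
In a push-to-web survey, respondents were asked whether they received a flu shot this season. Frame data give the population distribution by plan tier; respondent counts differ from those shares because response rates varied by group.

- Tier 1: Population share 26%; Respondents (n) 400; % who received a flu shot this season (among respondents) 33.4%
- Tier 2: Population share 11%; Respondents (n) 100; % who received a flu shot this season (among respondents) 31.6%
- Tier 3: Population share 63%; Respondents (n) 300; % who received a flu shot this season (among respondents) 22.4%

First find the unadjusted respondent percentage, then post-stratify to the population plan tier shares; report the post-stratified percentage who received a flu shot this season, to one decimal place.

Naive respondent-only estimate (weights = respondent counts):
  (400/800)×33.4 + (100/800)×31.6 + (300/800)×22.4 = 29.05%
Reweighting by population plan tier shares:
  0.26×33.4 + 0.11×31.6 + 0.63×22.4 = 26.272%

26.3%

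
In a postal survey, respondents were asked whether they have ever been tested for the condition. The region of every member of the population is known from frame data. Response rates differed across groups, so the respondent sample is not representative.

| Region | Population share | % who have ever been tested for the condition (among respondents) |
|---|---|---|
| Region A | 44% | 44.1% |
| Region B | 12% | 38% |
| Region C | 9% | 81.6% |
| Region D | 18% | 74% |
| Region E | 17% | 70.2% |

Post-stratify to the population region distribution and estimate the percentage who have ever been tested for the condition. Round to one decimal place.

56.6%

Each cell contributes population-share × respondent value:
  Region A: 0.44 × 44.1 = 19.404
  Region B: 0.12 × 38 = 4.56
  Region C: 0.09 × 81.6 = 7.344
  Region D: 0.18 × 74 = 13.32
  Region E: 0.17 × 70.2 = 11.934
Post-stratified estimate = 56.562 → 56.6%.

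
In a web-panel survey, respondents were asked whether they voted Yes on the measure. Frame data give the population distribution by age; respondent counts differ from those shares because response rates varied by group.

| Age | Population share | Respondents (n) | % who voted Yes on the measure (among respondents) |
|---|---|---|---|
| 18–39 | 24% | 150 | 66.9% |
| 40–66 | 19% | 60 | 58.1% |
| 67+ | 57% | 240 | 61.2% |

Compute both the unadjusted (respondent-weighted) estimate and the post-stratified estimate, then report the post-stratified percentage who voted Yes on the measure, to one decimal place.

Naive respondent-only estimate (weights = respondent counts):
  (150/450)×66.9 + (60/450)×58.1 + (240/450)×61.2 = 62.6867%
Reweighting by population age shares:
  0.24×66.9 + 0.19×58.1 + 0.57×61.2 = 61.979%

62.0%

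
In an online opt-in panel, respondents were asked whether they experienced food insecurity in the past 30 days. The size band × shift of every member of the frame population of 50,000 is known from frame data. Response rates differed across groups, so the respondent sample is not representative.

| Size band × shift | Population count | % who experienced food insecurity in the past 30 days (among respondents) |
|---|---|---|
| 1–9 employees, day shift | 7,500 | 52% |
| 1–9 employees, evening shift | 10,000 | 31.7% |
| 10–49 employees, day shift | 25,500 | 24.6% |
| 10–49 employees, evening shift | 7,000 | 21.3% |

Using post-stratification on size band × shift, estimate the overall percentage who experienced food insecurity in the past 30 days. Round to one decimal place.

29.7%

Weight each group's respondent value by its population share:
  1–9 employees, day shift: (7,500/50,000) × 52 = 7.8
  1–9 employees, evening shift: (10,000/50,000) × 31.7 = 6.34
  10–49 employees, day shift: (25,500/50,000) × 24.6 = 12.546
  10–49 employees, evening shift: (7,000/50,000) × 21.3 = 2.982
Post-stratified estimate = 29.668 → 29.7%.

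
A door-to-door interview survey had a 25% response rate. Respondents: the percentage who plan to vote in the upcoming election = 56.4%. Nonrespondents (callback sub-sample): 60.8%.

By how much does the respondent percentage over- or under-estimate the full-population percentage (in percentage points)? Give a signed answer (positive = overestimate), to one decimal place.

-3.3 percentage points

Nonresponse fraction = 1 − 0.25 = 0.75.
Bias = (nonresponse fraction) × (respondent percentage − nonrespondent percentage)
     = 0.75 × (56.4 − 60.8) = 0.75 × -4.4 = -3.3.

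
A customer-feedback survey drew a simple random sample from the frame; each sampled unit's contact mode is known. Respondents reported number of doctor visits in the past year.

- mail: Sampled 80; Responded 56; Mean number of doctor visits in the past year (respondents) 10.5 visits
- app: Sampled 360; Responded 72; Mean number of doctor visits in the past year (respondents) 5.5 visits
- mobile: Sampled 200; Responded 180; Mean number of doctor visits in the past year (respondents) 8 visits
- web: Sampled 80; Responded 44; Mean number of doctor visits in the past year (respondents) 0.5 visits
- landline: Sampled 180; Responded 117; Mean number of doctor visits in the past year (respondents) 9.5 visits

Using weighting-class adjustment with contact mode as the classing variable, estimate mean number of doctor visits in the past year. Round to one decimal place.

6.9

Class response rates: mail 56/80 = 70%, app 72/360 = 20%, mobile 180/200 = 90%, web 44/80 = 55%, landline 117/180 = 65%.
Each respondent's weight = sampled/responded in their class; summing within a class gives n_sampled, so:
  mail: 80 × 10.5 = 840
  app: 360 × 5.5 = 1980
  mobile: 200 × 8 = 1600
  web: 80 × 0.5 = 40
  landline: 180 × 9.5 = 1710
Adjusted estimate = 6170 / 900 = 6.85556 → 6.9.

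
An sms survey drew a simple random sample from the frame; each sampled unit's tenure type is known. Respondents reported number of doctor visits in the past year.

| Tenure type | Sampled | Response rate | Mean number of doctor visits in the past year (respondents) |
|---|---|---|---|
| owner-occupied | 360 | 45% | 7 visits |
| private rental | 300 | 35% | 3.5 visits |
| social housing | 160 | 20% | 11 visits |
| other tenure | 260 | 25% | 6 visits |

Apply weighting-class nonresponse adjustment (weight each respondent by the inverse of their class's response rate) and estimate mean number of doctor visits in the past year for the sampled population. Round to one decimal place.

6.4

Each respondent's weight = sampled/responded in their class; summing within a class gives n_sampled, so:
  owner-occupied: 360 × 7 = 2520
  private rental: 300 × 3.5 = 1050
  social housing: 160 × 11 = 1760
  other tenure: 260 × 6 = 1560
Adjusted estimate = 6890 / 1,080 = 6.37963 → 6.4.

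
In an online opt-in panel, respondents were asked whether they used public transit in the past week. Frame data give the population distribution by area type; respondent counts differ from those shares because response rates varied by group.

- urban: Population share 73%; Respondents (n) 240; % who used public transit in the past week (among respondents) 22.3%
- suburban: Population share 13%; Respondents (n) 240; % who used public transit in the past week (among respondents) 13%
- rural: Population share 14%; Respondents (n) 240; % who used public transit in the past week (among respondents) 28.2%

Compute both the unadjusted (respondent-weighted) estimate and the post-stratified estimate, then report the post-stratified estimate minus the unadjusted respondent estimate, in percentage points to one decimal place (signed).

Naive respondent-only estimate (weights = respondent counts):
  (240/720)×22.3 + (240/720)×13 + (240/720)×28.2 = 21.1667%
Reweighting by population area type shares:
  0.73×22.3 + 0.13×13 + 0.14×28.2 = 21.917%
Difference = 21.917 − 21.1667 = 0.7503 pp.

+0.8 percentage points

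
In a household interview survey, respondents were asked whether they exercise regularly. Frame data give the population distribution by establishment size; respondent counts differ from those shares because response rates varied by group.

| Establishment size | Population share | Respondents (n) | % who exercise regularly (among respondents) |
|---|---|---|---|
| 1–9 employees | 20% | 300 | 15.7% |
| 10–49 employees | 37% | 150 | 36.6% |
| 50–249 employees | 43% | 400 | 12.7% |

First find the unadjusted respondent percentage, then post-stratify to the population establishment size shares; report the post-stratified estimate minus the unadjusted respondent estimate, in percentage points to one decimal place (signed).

Unadjusted (pooled respondent) estimate weights by respondent counts:
  (300/850)×15.7 + (150/850)×36.6 + (400/850)×12.7 = 17.9765%
Post-stratified estimate weights by population shares:
  0.2×15.7 + 0.37×36.6 + 0.43×12.7 = 22.143%
Difference = 22.143 − 17.9765 = 4.1665 pp.

+4.2 percentage points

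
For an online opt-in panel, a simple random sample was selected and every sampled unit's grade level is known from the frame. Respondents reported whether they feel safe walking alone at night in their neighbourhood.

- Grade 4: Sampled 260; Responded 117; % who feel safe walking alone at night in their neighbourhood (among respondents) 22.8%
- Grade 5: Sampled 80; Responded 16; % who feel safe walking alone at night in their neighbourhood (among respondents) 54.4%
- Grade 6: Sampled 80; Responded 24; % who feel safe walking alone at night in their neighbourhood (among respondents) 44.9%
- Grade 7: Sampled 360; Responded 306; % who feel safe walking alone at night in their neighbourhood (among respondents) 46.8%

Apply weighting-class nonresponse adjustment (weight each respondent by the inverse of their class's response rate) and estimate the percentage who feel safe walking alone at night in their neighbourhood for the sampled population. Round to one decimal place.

39.4%

Class response rates: Grade 4 117/260 = 45%, Grade 5 16/80 = 20%, Grade 6 24/80 = 30%, Grade 7 306/360 = 85%.
With weight = n_sampled/n_responded per class, the weighted class total is n_sampled:
  Grade 4: 260 × 22.8 = 5928
  Grade 5: 80 × 54.4 = 4352
  Grade 6: 80 × 44.9 = 3592
  Grade 7: 360 × 46.8 = 16,848
Adjusted estimate = 30,720 / 780 = 39.3846 → 39.4%.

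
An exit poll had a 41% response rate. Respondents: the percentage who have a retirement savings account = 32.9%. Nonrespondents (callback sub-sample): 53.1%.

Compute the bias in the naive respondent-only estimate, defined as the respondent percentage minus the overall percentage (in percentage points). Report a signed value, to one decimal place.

Nonresponse fraction = 1 − 0.41 = 0.59.
Bias = (nonresponse fraction) × (respondent percentage − nonrespondent percentage)
     = 0.59 × (32.9 − 53.1) = 0.59 × -20.2 = -11.918.

-11.9 percentage points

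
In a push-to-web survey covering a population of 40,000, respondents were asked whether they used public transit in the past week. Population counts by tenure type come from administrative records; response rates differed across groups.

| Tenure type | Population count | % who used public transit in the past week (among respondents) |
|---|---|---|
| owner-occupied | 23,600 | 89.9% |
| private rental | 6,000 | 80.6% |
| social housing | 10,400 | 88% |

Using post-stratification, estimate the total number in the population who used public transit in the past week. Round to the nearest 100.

Estimated count per cell = population count × respondent percentage:
  owner-occupied: 23,600 × 89.9% = 21216.4
  private rental: 6,000 × 80.6% = 4836
  social housing: 10,400 × 88% = 9152
Estimated total = 35204.4 → 35,200.

35,200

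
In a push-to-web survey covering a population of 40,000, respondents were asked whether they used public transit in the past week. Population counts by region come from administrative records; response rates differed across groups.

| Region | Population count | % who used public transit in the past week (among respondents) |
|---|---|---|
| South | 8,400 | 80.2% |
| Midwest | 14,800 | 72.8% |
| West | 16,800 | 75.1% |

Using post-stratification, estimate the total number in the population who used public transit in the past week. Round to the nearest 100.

30,100

Each cell contributes its population count × the respondent rate:
  South: 8,400 × 80.2% = 6736.8
  Midwest: 14,800 × 72.8% = 10774.4
  West: 16,800 × 75.1% = 12616.8
Estimated total = 30,128 → 30,100.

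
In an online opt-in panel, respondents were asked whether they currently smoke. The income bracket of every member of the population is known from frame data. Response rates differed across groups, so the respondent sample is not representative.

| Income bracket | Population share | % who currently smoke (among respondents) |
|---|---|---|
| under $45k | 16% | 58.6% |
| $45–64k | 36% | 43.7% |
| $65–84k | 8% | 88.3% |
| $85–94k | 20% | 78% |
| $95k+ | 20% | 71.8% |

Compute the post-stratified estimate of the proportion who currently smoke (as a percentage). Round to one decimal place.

Each cell contributes population-share × respondent value:
  under $45k: 0.16 × 58.6 = 9.376
  $45–64k: 0.36 × 43.7 = 15.732
  $65–84k: 0.08 × 88.3 = 7.064
  $85–94k: 0.2 × 78 = 15.6
  $95k+: 0.2 × 71.8 = 14.36
Post-stratified estimate = 62.132 → 62.1%.

62.1%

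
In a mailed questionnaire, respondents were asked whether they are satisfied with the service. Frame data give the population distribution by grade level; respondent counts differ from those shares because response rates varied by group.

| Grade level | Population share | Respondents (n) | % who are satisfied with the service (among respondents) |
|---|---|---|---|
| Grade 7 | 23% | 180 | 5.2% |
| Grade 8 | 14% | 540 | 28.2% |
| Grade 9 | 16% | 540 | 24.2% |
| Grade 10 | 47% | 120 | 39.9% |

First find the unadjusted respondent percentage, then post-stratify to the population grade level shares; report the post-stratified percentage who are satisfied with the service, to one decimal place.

27.8%

Unadjusted (pooled respondent) estimate weights by respondent counts:
  (180/1380)×5.2 + (540/1380)×28.2 + (540/1380)×24.2 + (120/1380)×39.9 = 24.6522%
Post-stratifying to population shares instead:
  0.23×5.2 + 0.14×28.2 + 0.16×24.2 + 0.47×39.9 = 27.769%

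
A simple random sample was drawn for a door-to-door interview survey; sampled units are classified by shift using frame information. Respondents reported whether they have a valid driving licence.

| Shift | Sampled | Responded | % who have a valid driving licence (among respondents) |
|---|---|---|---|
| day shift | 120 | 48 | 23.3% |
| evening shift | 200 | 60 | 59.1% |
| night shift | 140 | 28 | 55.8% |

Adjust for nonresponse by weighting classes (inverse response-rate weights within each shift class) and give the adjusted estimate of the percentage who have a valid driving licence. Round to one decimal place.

Class response rates: day shift 48/120 = 40%, evening shift 60/200 = 30%, night shift 28/140 = 20%.
Weighting each respondent by the inverse class response rate inflates each class back to its sampled size, so the class weight is n_sampled:
  day shift: 120 × 23.3 = 2796
  evening shift: 200 × 59.1 = 11,820
  night shift: 140 × 55.8 = 7812
Adjusted estimate = 22,428 / 460 = 48.7565 → 48.8%.

48.8%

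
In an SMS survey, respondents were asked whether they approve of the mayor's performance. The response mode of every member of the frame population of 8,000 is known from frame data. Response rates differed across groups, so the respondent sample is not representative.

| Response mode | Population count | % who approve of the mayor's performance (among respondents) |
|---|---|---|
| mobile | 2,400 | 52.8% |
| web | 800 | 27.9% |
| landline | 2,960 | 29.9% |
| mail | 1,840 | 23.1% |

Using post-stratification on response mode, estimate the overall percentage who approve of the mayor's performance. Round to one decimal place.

Each cell contributes population-share × respondent value:
  mobile: (2,400/8,000) × 52.8 = 15.84
  web: (800/8,000) × 27.9 = 2.79
  landline: (2,960/8,000) × 29.9 = 11.063
  mail: (1,840/8,000) × 23.1 = 5.313
Post-stratified estimate = 35.006 → 35.0%.

35.0%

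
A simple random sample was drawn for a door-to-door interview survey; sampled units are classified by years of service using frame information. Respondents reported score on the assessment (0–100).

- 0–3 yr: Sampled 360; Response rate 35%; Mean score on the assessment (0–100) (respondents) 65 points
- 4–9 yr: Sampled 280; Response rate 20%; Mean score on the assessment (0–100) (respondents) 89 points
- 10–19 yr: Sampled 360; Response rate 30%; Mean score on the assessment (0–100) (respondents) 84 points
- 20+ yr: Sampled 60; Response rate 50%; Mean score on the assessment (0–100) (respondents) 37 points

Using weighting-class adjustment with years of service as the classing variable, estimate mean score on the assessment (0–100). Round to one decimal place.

76.2

Weighting each respondent by the inverse class response rate inflates each class back to its sampled size, so the class weight is n_sampled:
  0–3 yr: 360 × 65 = 23,400
  4–9 yr: 280 × 89 = 24,920
  10–19 yr: 360 × 84 = 30,240
  20+ yr: 60 × 37 = 2220
Adjusted estimate = 80,780 / 1,060 = 76.2075 → 76.2.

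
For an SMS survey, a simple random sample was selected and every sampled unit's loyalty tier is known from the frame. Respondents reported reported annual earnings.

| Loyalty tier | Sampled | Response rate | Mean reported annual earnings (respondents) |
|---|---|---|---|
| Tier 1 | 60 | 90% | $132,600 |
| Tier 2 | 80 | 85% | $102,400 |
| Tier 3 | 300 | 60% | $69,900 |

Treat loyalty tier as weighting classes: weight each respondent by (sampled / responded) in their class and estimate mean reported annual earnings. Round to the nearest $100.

$84,400

Weighting each respondent by the inverse class response rate inflates each class back to its sampled size, so the class weight is n_sampled:
  Tier 1: 60 × 132,600 = 7,956,000
  Tier 2: 80 × 102,400 = 8,192,000
  Tier 3: 300 × 69,900 = 20,970,000
Adjusted estimate = 37,118,000 / 440 = 84359.1 → $84,400.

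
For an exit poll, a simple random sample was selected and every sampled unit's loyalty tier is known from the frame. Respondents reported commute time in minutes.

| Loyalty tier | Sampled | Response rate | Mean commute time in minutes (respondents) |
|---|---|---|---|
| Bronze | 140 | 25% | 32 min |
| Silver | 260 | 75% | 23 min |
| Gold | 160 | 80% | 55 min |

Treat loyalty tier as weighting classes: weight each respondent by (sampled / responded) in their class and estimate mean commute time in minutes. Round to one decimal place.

34.4

Weighting each respondent by the inverse class response rate inflates each class back to its sampled size, so the class weight is n_sampled:
  Bronze: 140 × 32 = 4480
  Silver: 260 × 23 = 5980
  Gold: 160 × 55 = 8800
Adjusted estimate = 19,260 / 560 = 34.3929 → 34.4.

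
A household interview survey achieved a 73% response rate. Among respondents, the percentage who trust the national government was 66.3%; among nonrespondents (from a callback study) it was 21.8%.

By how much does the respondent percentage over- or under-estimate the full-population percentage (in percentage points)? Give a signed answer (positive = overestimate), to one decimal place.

Nonresponse fraction = 1 − 0.73 = 0.27.
Bias = (nonresponse fraction) × (respondent percentage − nonrespondent percentage)
     = 0.27 × (66.3 − 21.8) = 0.27 × 44.5 = 12.015.

+12.0 percentage points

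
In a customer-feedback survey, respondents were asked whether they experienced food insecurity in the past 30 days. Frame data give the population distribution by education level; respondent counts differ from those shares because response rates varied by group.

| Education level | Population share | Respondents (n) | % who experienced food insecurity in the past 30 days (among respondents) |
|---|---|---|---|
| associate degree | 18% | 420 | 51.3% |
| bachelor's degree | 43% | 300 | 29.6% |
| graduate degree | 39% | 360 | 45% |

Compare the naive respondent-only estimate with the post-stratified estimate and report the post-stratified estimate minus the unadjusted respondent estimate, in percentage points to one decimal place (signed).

-3.7 percentage points

Naive respondent-only estimate (weights = respondent counts):
  (420/1080)×51.3 + (300/1080)×29.6 + (360/1080)×45 = 43.1722%
Reweighting by population education level shares:
  0.18×51.3 + 0.43×29.6 + 0.39×45 = 39.512%
Difference = 39.512 − 43.1722 = -3.6602 pp.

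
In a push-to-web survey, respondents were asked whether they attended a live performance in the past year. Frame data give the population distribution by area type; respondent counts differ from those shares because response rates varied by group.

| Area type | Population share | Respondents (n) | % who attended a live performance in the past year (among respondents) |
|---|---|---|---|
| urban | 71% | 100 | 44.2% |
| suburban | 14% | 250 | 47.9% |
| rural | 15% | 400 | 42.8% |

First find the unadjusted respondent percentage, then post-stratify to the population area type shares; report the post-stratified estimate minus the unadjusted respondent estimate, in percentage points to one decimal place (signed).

-0.2 percentage points

Naive respondent-only estimate (weights = respondent counts):
  (100/750)×44.2 + (250/750)×47.9 + (400/750)×42.8 = 44.6867%
Post-stratifying to population shares instead:
  0.71×44.2 + 0.14×47.9 + 0.15×42.8 = 44.508%
Difference = 44.508 − 44.6867 = -0.1787 pp.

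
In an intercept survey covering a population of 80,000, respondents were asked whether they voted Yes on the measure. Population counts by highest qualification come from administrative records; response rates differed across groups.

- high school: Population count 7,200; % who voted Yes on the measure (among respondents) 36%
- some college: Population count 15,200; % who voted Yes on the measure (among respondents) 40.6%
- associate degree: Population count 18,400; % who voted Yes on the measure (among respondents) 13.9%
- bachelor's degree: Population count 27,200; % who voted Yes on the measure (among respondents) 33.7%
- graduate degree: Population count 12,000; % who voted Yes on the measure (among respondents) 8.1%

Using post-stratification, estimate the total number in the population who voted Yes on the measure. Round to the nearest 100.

Apply each group's respondent rate to its population count:
  high school: 7,200 × 36% = 2592
  some college: 15,200 × 40.6% = 6171.2
  associate degree: 18,400 × 13.9% = 2557.6
  bachelor's degree: 27,200 × 33.7% = 9166.4
  graduate degree: 12,000 × 8.1% = 972
Estimated total = 21459.2 → 21,500.

21,500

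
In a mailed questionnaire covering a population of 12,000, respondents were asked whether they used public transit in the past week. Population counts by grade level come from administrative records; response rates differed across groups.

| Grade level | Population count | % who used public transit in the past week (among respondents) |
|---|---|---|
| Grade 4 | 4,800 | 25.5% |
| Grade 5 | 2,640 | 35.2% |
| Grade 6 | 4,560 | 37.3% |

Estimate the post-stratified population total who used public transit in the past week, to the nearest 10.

Apply each group's respondent rate to its population count:
  Grade 4: 4,800 × 25.5% = 1224
  Grade 5: 2,640 × 35.2% = 929.28
  Grade 6: 4,560 × 37.3% = 1700.88
Estimated total = 3854.16 → 3,850.

3,850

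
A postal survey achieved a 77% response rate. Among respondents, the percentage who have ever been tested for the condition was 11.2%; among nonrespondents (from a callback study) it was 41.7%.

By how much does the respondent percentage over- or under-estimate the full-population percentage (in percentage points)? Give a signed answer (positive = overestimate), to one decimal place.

Nonresponse fraction = 1 − 0.77 = 0.23.
Bias = (nonresponse fraction) × (respondent percentage − nonrespondent percentage)
     = 0.23 × (11.2 − 41.7) = 0.23 × -30.5 = -7.015.

-7.0 percentage points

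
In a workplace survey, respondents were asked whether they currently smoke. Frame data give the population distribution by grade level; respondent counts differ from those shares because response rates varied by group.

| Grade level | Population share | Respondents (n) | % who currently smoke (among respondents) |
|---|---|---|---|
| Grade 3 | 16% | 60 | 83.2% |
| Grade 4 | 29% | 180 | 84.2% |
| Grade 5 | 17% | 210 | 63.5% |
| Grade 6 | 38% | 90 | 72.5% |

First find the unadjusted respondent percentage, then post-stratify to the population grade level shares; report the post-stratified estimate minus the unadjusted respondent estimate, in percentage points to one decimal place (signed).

+2.0 percentage points

Naive respondent-only estimate (weights = respondent counts):
  (60/540)×83.2 + (180/540)×84.2 + (210/540)×63.5 + (90/540)×72.5 = 74.0889%
Post-stratified estimate weights by population shares:
  0.16×83.2 + 0.29×84.2 + 0.17×63.5 + 0.38×72.5 = 76.075%
Difference = 76.075 − 74.0889 = 1.9861 pp.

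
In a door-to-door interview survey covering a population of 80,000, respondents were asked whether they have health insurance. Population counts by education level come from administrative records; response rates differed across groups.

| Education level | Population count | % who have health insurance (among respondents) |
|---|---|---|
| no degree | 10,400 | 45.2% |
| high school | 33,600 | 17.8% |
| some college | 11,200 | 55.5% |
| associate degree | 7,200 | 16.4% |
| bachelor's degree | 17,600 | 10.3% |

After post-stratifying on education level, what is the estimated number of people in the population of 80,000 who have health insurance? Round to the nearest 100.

19,900

Apply each group's respondent rate to its population count:
  no degree: 10,400 × 45.2% = 4700.8
  high school: 33,600 × 17.8% = 5980.8
  some college: 11,200 × 55.5% = 6216
  associate degree: 7,200 × 16.4% = 1180.8
  bachelor's degree: 17,600 × 10.3% = 1812.8
Estimated total = 19891.2 → 19,900.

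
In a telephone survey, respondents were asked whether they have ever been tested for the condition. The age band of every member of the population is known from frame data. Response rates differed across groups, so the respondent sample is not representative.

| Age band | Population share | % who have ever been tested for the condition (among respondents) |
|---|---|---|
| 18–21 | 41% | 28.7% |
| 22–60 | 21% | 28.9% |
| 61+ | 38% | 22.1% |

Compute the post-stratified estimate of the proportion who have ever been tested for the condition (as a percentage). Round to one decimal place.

26.2%

Weight each group's respondent value by its population share:
  18–21: 0.41 × 28.7 = 11.767
  22–60: 0.21 × 28.9 = 6.069
  61+: 0.38 × 22.1 = 8.398
Post-stratified estimate = 26.234 → 26.2%.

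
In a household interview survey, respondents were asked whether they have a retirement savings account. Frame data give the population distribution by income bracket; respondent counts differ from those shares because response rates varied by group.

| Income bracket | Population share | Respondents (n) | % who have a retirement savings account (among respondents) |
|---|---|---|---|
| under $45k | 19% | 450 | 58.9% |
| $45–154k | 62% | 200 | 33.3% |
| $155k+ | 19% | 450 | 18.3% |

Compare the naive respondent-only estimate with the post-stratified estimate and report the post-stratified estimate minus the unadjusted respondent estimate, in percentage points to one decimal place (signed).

Unadjusted (pooled respondent) estimate weights by respondent counts:
  (450/1100)×58.9 + (200/1100)×33.3 + (450/1100)×18.3 = 37.6364%
Post-stratifying to population shares instead:
  0.19×58.9 + 0.62×33.3 + 0.19×18.3 = 35.314%
Difference = 35.314 − 37.6364 = -2.3224 pp.

-2.3 percentage points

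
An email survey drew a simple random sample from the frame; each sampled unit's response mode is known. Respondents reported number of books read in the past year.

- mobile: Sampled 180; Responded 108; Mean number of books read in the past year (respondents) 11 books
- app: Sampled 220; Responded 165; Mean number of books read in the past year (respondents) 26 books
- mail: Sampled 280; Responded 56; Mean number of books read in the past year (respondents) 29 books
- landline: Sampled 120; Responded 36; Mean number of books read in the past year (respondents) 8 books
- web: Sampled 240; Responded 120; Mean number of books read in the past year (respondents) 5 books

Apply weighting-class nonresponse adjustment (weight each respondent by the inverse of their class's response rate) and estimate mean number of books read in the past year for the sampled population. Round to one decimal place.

Response rates by class: mobile 108/180 = 60%, app 165/220 = 75%, mail 56/280 = 20%, landline 36/120 = 30%, web 120/240 = 50%.
With weight = n_sampled/n_responded per class, the weighted class total is n_sampled:
  mobile: 180 × 11 = 1980
  app: 220 × 26 = 5720
  mail: 280 × 29 = 8120
  landline: 120 × 8 = 960
  web: 240 × 5 = 1200
Adjusted estimate = 17,980 / 1,040 = 17.2885 → 17.3.

17.3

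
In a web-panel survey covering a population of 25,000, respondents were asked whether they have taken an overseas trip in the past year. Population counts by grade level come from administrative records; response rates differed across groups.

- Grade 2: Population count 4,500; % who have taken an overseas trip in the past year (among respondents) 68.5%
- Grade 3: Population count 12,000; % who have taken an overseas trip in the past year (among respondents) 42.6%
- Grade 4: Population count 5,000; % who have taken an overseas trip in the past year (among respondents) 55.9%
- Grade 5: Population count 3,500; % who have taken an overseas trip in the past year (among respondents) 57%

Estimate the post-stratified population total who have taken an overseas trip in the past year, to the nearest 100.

13,000

Estimated count per cell = population count × respondent percentage:
  Grade 2: 4,500 × 68.5% = 3082.5
  Grade 3: 12,000 × 42.6% = 5112
  Grade 4: 5,000 × 55.9% = 2795
  Grade 5: 3,500 × 57% = 1995
Estimated total = 12984.5 → 13,000.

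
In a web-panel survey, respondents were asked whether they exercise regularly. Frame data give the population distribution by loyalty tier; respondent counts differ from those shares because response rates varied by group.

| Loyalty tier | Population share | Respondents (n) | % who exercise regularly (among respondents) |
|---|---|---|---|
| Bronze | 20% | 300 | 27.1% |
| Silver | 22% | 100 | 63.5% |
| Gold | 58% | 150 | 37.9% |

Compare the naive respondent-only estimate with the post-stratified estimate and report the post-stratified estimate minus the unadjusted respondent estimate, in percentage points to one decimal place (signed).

+4.7 percentage points

Unadjusted (pooled respondent) estimate weights by respondent counts:
  (300/550)×27.1 + (100/550)×63.5 + (150/550)×37.9 = 36.6636%
Post-stratified estimate weights by population shares:
  0.2×27.1 + 0.22×63.5 + 0.58×37.9 = 41.372%
Difference = 41.372 − 36.6636 = 4.7084 pp.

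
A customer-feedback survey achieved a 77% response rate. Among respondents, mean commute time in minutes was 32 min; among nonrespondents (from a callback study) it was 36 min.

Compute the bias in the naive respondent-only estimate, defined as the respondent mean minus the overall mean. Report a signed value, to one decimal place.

Nonresponse fraction = 1 − 0.77 = 0.23.
Bias = (nonresponse fraction) × (respondent mean − nonrespondent mean)
     = 0.23 × (32 − 36) = 0.23 × -4 = -0.92.

-0.9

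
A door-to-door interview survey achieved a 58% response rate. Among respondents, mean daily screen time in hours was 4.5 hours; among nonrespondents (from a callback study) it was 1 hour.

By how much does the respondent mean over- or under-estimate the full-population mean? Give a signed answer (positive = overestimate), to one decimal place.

+1.5

Nonresponse fraction = 1 − 0.58 = 0.42.
Bias = (nonresponse fraction) × (respondent mean − nonrespondent mean)
     = 0.42 × (4.5 − 1) = 0.42 × 3.5 = 1.47.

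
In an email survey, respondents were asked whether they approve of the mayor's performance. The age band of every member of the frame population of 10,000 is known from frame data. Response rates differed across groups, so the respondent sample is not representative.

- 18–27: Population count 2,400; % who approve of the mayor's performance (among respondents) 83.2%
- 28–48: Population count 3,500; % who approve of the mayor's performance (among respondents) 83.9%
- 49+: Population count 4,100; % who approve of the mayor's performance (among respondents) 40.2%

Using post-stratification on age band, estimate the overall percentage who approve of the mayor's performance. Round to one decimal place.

65.8%

Reweight to the known age band distribution:
  18–27: (2,400/10,000) × 83.2 = 19.968
  28–48: (3,500/10,000) × 83.9 = 29.365
  49+: (4,100/10,000) × 40.2 = 16.482
Post-stratified estimate = 65.815 → 65.8%.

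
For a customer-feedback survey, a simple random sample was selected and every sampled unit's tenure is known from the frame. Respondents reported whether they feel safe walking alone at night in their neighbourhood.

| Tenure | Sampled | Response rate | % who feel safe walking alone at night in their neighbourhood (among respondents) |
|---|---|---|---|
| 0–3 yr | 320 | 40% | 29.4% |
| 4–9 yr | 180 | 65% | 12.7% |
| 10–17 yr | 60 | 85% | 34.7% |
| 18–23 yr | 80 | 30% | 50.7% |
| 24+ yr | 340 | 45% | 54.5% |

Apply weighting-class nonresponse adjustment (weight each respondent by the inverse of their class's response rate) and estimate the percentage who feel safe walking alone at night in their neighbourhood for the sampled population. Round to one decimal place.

37.1%

With weight = n_sampled/n_responded per class, the weighted class total is n_sampled:
  0–3 yr: 320 × 29.4 = 9408
  4–9 yr: 180 × 12.7 = 2286
  10–17 yr: 60 × 34.7 = 2082
  18–23 yr: 80 × 50.7 = 4056
  24+ yr: 340 × 54.5 = 18,530
Adjusted estimate = 36,362 / 980 = 37.1041 → 37.1%.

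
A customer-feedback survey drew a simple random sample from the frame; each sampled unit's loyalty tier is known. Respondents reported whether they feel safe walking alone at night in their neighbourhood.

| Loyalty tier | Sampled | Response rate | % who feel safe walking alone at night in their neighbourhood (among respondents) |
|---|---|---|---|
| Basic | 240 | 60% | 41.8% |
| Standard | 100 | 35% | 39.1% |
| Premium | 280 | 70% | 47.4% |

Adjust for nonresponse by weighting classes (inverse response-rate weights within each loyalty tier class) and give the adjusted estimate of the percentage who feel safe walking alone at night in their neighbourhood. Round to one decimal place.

Weighting each respondent by the inverse class response rate inflates each class back to its sampled size, so the class weight is n_sampled:
  Basic: 240 × 41.8 = 10,032
  Standard: 100 × 39.1 = 3910
  Premium: 280 × 47.4 = 13,272
Adjusted estimate = 27,214 / 620 = 43.8935 → 43.9%.

43.9%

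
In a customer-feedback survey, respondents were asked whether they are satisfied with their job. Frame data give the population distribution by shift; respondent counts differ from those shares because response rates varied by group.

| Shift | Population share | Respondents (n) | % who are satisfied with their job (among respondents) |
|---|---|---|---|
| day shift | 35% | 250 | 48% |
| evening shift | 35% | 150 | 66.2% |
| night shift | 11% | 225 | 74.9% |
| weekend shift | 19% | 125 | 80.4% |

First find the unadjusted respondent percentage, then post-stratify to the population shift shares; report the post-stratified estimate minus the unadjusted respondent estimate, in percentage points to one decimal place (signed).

-1.6 percentage points

Unadjusted (pooled respondent) estimate weights by respondent counts:
  (250/750)×48 + (150/750)×66.2 + (225/750)×74.9 + (125/750)×80.4 = 65.11%
Post-stratifying to population shares instead:
  0.35×48 + 0.35×66.2 + 0.11×74.9 + 0.19×80.4 = 63.485%
Difference = 63.485 − 65.11 = -1.625 pp.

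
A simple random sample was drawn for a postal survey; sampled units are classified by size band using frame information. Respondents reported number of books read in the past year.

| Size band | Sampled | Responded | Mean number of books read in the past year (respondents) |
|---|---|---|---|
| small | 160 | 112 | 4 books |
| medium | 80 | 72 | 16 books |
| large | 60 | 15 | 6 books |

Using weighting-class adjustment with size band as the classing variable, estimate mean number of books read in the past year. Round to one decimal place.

7.6

Class response rates: small 112/160 = 70%, medium 72/80 = 90%, large 15/60 = 25%.
Inverse-response-rate weighting restores each class to its sampled count, so class totals weight by n_sampled:
  small: 160 × 4 = 640
  medium: 80 × 16 = 1280
  large: 60 × 6 = 360
Adjusted estimate = 2280 / 300 = 7.6 → 7.6.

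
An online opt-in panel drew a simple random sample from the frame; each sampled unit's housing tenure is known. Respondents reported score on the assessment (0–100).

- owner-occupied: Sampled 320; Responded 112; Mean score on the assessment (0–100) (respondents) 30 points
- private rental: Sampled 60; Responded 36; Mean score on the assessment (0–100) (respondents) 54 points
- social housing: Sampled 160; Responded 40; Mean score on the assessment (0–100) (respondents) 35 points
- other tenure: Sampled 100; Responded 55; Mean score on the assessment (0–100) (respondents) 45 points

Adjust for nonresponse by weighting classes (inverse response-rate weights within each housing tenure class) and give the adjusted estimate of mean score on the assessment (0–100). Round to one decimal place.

35.8

Class response rates: owner-occupied 112/320 = 35%, private rental 36/60 = 60%, social housing 40/160 = 25%, other tenure 55/100 = 55%.
Inverse-response-rate weighting restores each class to its sampled count, so class totals weight by n_sampled:
  owner-occupied: 320 × 30 = 9600
  private rental: 60 × 54 = 3240
  social housing: 160 × 35 = 5600
  other tenure: 100 × 45 = 4500
Adjusted estimate = 22,940 / 640 = 35.8438 → 35.8.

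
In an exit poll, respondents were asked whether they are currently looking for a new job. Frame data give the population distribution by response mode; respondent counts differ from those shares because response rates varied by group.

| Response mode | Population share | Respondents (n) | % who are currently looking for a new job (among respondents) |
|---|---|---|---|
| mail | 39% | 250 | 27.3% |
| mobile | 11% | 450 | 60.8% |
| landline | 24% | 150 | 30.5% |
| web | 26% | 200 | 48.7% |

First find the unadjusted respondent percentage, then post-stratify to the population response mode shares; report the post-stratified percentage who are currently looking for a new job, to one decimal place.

Without adjustment, the pooled respondent share is:
  (250/1050)×27.3 + (450/1050)×60.8 + (150/1050)×30.5 + (200/1050)×48.7 = 46.1905%
Post-stratifying to population shares instead:
  0.39×27.3 + 0.11×60.8 + 0.24×30.5 + 0.26×48.7 = 37.317%

37.3%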